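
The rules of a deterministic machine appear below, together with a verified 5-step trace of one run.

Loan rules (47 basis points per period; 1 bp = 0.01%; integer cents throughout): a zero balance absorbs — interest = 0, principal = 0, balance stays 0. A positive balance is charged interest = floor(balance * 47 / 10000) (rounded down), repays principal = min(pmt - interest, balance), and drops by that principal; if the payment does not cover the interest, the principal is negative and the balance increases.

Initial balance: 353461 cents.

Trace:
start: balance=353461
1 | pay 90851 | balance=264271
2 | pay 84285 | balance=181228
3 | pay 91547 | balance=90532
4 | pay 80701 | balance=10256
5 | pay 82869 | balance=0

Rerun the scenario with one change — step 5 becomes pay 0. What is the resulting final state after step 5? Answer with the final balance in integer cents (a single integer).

10304

(re-executing from step 5 with the substitution; state before step 5: balance=10256)
5 | pay 0 | balance=10304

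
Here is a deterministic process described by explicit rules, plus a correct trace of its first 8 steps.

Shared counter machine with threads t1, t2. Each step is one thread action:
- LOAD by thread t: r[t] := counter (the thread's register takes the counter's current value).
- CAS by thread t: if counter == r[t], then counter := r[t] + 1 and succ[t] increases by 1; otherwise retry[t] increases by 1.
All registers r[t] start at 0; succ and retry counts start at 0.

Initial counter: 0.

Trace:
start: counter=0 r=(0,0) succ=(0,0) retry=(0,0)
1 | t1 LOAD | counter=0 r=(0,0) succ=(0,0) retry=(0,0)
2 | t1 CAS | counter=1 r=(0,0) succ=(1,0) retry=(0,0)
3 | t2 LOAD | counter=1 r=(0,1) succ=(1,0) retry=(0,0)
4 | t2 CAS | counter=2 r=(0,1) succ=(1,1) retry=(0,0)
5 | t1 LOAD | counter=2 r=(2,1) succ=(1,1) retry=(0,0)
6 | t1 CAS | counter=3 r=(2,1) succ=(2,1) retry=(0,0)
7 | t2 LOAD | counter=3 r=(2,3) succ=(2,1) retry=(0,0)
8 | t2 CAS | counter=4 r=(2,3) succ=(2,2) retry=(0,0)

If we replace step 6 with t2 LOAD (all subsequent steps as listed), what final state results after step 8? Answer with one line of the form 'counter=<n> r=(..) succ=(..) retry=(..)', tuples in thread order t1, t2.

(re-executing from step 6 with the substitution; state before step 6: counter=2 r=(2,1) succ=(1,1) retry=(0,0))
6 | t2 LOAD | counter=2 r=(2,2) succ=(1,1) retry=(0,0)
7 | t2 LOAD | counter=2 r=(2,2) succ=(1,1) retry=(0,0)
8 | t2 CAS | counter=3 r=(2,2) succ=(1,2) retry=(0,0)

counter=3 r=(2,2) succ=(1,2) retry=(0,0)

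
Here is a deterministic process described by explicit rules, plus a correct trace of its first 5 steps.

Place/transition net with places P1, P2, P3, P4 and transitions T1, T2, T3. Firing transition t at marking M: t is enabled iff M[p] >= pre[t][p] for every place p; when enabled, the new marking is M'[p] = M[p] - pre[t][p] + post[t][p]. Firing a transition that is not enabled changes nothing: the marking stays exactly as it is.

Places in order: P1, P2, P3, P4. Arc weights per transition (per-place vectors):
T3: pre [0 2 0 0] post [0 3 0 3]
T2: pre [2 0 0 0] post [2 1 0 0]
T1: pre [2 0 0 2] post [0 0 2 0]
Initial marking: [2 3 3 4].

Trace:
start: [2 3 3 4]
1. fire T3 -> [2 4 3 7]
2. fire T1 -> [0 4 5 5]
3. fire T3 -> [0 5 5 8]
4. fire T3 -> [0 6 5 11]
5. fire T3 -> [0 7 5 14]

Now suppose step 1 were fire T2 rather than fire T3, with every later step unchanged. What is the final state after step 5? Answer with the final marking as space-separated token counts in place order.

(re-executing from step 1 with the substitution; state before step 1: [2 3 3 4])
1. fire T2 -> [2 4 3 4]
2. fire T1 -> [0 4 5 2]
3. fire T3 -> [0 5 5 5]
4. fire T3 -> [0 6 5 8]
5. fire T3 -> [0 7 5 11]

0 7 5 11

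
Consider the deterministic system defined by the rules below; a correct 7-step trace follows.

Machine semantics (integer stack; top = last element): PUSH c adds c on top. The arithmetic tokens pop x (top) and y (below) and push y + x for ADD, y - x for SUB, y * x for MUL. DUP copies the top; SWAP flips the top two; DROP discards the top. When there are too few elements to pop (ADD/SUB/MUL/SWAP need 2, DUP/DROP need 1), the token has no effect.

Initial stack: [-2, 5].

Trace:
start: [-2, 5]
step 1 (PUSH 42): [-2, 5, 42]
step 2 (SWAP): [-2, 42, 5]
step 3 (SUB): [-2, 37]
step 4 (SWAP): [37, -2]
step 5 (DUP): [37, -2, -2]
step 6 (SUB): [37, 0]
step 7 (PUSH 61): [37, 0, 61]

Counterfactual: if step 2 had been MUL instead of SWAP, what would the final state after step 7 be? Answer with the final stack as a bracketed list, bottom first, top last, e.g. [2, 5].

[0, 61]

(re-executing from step 2 with the substitution; state before step 2: [-2, 5, 42])
step 2 (MUL): [-2, 210]
step 3 (SUB): [-212]
step 4 (SWAP): [-212]
step 5 (DUP): [-212, -212]
step 6 (SUB): [0]
step 7 (PUSH 61): [0, 61]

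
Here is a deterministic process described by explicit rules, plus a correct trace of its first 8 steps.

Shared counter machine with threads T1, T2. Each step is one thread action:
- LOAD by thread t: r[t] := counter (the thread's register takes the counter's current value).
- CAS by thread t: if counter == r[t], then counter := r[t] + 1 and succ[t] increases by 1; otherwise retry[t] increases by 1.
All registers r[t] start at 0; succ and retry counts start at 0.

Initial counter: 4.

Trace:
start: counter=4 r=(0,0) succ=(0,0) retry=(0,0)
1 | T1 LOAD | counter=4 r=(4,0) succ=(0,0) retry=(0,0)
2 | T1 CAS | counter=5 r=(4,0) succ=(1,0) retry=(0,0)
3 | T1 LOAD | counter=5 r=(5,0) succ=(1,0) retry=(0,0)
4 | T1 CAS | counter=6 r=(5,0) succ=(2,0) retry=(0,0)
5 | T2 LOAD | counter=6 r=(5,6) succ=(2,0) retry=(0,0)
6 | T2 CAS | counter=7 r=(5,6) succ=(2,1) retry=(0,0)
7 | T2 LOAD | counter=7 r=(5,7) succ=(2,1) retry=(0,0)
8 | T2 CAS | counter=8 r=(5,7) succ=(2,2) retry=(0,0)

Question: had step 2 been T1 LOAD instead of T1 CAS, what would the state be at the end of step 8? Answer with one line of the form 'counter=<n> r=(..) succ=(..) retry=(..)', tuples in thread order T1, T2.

counter=7 r=(4,6) succ=(1,2) retry=(0,0)

(re-executing from step 2 with the substitution; state before step 2: counter=4 r=(4,0) succ=(0,0) retry=(0,0))
2 | T1 LOAD | counter=4 r=(4,0) succ=(0,0) retry=(0,0)
3 | T1 LOAD | counter=4 r=(4,0) succ=(0,0) retry=(0,0)
4 | T1 CAS | counter=5 r=(4,0) succ=(1,0) retry=(0,0)
5 | T2 LOAD | counter=5 r=(4,5) succ=(1,0) retry=(0,0)
6 | T2 CAS | counter=6 r=(4,5) succ=(1,1) retry=(0,0)
7 | T2 LOAD | counter=6 r=(4,6) succ=(1,1) retry=(0,0)
8 | T2 CAS | counter=7 r=(4,6) succ=(1,2) retry=(0,0)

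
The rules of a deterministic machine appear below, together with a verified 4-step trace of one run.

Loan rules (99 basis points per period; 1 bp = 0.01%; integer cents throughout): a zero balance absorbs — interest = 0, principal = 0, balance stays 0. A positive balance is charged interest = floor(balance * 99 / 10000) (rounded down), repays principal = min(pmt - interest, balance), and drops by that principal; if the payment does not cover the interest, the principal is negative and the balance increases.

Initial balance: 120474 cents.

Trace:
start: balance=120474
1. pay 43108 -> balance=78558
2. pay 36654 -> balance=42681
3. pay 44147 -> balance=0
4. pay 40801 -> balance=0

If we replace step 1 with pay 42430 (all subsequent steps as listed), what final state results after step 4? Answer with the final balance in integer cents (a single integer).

0

(re-executing from step 1 with the substitution; state before step 1: balance=120474)
1. pay 42430 -> balance=79236
2. pay 36654 -> balance=43366
3. pay 44147 -> balance=0
4. pay 40801 -> balance=0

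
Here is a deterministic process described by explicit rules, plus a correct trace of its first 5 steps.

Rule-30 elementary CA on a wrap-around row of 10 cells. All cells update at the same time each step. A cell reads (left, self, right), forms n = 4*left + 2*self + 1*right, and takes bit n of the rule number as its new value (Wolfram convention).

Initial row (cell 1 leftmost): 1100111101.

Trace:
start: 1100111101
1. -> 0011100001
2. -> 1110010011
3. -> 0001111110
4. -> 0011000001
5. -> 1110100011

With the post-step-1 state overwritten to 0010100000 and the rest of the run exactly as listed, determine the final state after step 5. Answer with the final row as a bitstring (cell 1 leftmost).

state after step 1 := 0010100000
2. -> 0110110000
3. -> 1100101000
4. -> 1011101101
5. -> 0010001001

0010001001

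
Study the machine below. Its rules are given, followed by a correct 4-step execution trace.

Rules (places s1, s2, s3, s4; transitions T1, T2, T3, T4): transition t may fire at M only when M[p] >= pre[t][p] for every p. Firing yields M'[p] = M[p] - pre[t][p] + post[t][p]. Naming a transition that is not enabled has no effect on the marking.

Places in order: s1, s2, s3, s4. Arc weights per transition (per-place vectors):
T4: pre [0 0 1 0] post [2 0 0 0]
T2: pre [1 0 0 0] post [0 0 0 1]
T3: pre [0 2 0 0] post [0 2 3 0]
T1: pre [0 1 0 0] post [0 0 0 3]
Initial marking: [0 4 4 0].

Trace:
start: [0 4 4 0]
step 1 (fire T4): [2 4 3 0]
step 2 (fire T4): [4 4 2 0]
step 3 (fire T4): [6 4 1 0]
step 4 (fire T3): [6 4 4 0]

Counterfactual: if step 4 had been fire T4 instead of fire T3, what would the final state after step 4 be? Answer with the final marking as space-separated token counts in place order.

(re-executing from step 4 with the substitution; state before step 4: [6 4 1 0])
step 4 (fire T4): [8 4 0 0]

8 4 0 0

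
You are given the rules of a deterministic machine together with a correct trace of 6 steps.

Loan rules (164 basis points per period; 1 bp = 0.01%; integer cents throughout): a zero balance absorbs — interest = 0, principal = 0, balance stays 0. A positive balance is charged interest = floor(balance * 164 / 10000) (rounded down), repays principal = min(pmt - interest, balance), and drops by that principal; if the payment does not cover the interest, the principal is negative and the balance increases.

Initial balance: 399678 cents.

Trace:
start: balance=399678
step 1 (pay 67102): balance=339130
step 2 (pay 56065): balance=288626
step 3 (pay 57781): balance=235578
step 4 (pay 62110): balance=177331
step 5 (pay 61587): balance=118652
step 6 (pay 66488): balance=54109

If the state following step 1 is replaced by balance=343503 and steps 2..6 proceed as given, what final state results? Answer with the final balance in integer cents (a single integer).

state after step 1 := balance=343503
step 2 (pay 56065): balance=293071
step 3 (pay 57781): balance=240096
step 4 (pay 62110): balance=181923
step 5 (pay 61587): balance=123319
step 6 (pay 66488): balance=58853

58853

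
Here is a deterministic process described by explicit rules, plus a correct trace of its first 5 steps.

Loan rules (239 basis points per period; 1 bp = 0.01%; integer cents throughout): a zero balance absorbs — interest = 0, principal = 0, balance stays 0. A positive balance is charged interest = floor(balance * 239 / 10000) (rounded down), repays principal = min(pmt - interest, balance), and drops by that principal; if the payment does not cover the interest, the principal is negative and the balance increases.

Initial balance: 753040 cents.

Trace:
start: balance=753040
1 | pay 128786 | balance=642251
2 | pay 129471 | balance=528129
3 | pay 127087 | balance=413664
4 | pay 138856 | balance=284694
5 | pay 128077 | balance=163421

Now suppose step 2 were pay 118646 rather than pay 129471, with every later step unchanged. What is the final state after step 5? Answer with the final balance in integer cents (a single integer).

175041

(re-executing from step 2 with the substitution; state before step 2: balance=642251)
2 | pay 118646 | balance=538954
3 | pay 127087 | balance=424748
4 | pay 138856 | balance=296043
5 | pay 128077 | balance=175041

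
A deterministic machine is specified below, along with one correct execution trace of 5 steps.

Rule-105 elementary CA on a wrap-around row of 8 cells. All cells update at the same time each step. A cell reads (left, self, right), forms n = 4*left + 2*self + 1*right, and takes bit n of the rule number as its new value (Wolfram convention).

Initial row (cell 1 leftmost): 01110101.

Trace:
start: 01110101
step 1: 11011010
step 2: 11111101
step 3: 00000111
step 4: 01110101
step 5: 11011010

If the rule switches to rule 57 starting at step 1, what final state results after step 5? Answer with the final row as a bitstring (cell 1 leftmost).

(re-executing steps 1..5 under rule 57; state before step 1: 01110101)
step 1: 11001010
step 2: 10100101
step 3: 01010011
step 4: 10101010
step 5: 01010101

01010101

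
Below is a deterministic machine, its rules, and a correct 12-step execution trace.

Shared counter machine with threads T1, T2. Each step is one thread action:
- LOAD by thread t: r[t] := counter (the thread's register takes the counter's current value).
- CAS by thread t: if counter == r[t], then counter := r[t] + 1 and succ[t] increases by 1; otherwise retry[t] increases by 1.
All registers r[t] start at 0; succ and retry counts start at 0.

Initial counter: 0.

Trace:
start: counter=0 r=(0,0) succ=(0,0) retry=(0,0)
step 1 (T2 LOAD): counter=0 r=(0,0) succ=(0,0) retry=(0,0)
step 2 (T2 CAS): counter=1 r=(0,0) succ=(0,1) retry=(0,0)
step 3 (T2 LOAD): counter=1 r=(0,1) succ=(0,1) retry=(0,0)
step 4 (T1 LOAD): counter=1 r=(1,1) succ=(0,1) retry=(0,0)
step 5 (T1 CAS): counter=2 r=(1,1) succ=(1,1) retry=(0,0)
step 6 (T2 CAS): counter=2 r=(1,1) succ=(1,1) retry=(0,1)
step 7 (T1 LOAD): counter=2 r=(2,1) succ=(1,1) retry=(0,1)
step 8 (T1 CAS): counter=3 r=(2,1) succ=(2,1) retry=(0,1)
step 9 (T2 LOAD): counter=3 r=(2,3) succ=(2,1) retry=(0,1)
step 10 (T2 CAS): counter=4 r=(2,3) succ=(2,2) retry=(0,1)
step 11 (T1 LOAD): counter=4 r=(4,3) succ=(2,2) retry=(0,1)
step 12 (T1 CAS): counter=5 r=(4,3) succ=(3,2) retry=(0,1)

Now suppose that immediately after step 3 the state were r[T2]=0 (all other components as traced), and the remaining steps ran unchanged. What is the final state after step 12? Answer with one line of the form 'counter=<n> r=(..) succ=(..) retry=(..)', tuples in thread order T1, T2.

state after step 3 := counter=1 r=(0,0) succ=(0,1) retry=(0,0)
step 4 (T1 LOAD): counter=1 r=(1,0) succ=(0,1) retry=(0,0)
step 5 (T1 CAS): counter=2 r=(1,0) succ=(1,1) retry=(0,0)
step 6 (T2 CAS): counter=2 r=(1,0) succ=(1,1) retry=(0,1)
step 7 (T1 LOAD): counter=2 r=(2,0) succ=(1,1) retry=(0,1)
step 8 (T1 CAS): counter=3 r=(2,0) succ=(2,1) retry=(0,1)
step 9 (T2 LOAD): counter=3 r=(2,3) succ=(2,1) retry=(0,1)
step 10 (T2 CAS): counter=4 r=(2,3) succ=(2,2) retry=(0,1)
step 11 (T1 LOAD): counter=4 r=(4,3) succ=(2,2) retry=(0,1)
step 12 (T1 CAS): counter=5 r=(4,3) succ=(3,2) retry=(0,1)

counter=5 r=(4,3) succ=(3,2) retry=(0,1)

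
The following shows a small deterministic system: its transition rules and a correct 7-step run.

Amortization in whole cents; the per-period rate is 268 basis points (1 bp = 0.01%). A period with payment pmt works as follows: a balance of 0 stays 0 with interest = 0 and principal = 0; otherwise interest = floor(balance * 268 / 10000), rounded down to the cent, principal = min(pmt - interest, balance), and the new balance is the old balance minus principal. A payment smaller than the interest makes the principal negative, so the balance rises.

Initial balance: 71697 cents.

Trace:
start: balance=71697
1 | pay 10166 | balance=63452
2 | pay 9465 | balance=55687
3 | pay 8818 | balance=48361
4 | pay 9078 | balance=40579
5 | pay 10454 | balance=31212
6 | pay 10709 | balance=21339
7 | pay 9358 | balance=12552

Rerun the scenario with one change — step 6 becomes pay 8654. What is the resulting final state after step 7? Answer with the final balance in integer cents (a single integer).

14662

(re-executing from step 6 with the substitution; state before step 6: balance=31212)
6 | pay 8654 | balance=23394
7 | pay 9358 | balance=14662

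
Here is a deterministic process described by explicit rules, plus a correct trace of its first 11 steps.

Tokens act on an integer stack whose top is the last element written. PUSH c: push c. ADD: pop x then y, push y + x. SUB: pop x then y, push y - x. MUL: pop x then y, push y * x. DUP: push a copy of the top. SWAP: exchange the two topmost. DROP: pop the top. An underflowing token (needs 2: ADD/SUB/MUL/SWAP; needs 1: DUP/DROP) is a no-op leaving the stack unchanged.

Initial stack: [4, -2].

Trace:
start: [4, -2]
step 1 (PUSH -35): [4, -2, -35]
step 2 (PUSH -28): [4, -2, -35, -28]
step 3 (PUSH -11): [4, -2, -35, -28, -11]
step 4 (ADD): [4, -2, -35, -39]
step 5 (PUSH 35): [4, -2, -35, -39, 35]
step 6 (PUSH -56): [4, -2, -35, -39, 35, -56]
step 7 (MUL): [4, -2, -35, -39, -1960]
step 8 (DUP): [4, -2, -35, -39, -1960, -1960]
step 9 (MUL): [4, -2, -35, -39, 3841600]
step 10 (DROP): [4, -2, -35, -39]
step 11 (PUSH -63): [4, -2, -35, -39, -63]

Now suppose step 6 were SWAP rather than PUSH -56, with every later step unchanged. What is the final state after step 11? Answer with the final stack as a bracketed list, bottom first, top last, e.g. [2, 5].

[4, -2, -35, -63]

(re-executing from step 6 with the substitution; state before step 6: [4, -2, -35, -39, 35])
step 6 (SWAP): [4, -2, -35, 35, -39]
step 7 (MUL): [4, -2, -35, -1365]
step 8 (DUP): [4, -2, -35, -1365, -1365]
step 9 (MUL): [4, -2, -35, 1863225]
step 10 (DROP): [4, -2, -35]
step 11 (PUSH -63): [4, -2, -35, -63]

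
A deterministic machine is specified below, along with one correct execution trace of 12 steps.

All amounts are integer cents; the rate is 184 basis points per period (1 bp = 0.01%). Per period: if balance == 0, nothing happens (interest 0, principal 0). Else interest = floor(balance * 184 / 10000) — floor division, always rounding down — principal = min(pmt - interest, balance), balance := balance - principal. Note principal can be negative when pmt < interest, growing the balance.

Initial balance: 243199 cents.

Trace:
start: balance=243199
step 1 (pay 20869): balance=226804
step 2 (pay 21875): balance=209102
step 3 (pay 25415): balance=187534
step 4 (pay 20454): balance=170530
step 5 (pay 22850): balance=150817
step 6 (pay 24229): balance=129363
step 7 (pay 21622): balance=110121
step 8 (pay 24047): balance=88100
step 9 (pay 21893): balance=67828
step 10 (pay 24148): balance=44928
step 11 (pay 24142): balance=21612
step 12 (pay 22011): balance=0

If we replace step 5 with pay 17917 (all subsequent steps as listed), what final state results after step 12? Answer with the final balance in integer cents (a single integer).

(re-executing from step 5 with the substitution; state before step 5: balance=170530)
step 5 (pay 17917): balance=155750
step 6 (pay 24229): balance=134386
step 7 (pay 21622): balance=115236
step 8 (pay 24047): balance=93309
step 9 (pay 21893): balance=73132
step 10 (pay 24148): balance=50329
step 11 (pay 24142): balance=27113
step 12 (pay 22011): balance=5600

5600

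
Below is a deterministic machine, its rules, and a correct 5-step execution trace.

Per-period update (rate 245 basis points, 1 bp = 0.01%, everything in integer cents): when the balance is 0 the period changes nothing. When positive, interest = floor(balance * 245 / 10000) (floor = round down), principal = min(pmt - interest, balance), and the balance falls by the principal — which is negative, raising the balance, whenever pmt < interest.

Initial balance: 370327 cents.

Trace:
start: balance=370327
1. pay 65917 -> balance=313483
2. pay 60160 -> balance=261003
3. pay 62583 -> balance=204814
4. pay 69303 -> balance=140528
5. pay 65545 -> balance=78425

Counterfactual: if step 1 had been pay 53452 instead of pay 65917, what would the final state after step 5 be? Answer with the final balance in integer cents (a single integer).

92158

(re-executing from step 1 with the substitution; state before step 1: balance=370327)
1. pay 53452 -> balance=325948
2. pay 60160 -> balance=273773
3. pay 62583 -> balance=217897
4. pay 69303 -> balance=153932
5. pay 65545 -> balance=92158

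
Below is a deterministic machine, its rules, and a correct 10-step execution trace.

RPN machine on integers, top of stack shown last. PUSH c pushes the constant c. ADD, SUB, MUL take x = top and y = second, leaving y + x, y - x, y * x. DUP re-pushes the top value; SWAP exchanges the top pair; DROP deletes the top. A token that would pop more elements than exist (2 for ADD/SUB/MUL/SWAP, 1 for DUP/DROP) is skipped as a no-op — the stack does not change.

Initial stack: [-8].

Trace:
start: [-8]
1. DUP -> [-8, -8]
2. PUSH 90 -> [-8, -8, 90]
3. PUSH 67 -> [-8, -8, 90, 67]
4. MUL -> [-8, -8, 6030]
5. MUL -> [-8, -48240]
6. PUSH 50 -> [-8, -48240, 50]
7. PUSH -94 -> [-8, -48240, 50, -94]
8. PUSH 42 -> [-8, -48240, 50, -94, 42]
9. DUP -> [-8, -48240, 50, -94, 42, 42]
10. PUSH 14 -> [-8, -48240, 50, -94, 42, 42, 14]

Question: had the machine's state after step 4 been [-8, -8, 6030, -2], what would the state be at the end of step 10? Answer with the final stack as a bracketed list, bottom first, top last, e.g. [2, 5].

[-8, -8, -12060, 50, -94, 42, 42, 14]

state after step 4 := [-8, -8, 6030, -2]
5. MUL -> [-8, -8, -12060]
6. PUSH 50 -> [-8, -8, -12060, 50]
7. PUSH -94 -> [-8, -8, -12060, 50, -94]
8. PUSH 42 -> [-8, -8, -12060, 50, -94, 42]
9. DUP -> [-8, -8, -12060, 50, -94, 42, 42]
10. PUSH 14 -> [-8, -8, -12060, 50, -94, 42, 42, 14]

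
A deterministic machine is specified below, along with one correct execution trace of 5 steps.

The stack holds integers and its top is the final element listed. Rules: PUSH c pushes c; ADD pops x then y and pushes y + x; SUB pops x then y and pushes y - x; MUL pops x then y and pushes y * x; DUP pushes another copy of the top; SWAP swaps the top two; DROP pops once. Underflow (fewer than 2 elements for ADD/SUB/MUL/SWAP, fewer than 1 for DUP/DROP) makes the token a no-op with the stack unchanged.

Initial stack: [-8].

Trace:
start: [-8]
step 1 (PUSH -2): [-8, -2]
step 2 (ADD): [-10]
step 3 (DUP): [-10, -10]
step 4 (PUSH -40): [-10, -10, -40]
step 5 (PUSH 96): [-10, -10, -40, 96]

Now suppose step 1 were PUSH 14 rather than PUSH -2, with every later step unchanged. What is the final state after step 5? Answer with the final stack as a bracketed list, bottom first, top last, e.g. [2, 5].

[6, 6, -40, 96]

(re-executing from step 1 with the substitution; state before step 1: [-8])
step 1 (PUSH 14): [-8, 14]
step 2 (ADD): [6]
step 3 (DUP): [6, 6]
step 4 (PUSH -40): [6, 6, -40]
step 5 (PUSH 96): [6, 6, -40, 96]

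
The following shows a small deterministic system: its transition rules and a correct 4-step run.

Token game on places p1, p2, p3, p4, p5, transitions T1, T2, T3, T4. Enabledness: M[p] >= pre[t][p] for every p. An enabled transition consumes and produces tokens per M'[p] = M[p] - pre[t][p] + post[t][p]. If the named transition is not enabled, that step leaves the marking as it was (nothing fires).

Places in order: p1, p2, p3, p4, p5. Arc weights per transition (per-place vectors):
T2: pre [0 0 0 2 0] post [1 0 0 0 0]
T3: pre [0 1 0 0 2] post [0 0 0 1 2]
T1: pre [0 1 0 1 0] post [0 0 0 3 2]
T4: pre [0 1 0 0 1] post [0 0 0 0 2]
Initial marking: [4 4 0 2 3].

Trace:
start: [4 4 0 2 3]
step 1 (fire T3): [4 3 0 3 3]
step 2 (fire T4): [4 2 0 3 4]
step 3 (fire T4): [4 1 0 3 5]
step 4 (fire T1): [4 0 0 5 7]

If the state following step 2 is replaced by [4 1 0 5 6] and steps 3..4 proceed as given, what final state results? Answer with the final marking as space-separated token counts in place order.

4 0 0 5 7

state after step 2 := [4 1 0 5 6]
step 3 (fire T4): [4 0 0 5 7]
step 4 (fire T1): [4 0 0 5 7]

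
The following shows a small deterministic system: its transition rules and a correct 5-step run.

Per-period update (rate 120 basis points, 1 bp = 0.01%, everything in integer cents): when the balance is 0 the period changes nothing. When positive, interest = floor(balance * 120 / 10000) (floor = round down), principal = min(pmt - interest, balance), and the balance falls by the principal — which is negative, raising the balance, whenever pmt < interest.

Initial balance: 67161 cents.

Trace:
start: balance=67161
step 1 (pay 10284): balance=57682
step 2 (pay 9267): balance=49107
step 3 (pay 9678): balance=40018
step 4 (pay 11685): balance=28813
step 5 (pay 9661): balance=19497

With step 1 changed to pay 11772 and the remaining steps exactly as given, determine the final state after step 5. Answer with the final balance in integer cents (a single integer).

17936

(re-executing from step 1 with the substitution; state before step 1: balance=67161)
step 1 (pay 11772): balance=56194
step 2 (pay 9267): balance=47601
step 3 (pay 9678): balance=38494
step 4 (pay 11685): balance=27270
step 5 (pay 9661): balance=17936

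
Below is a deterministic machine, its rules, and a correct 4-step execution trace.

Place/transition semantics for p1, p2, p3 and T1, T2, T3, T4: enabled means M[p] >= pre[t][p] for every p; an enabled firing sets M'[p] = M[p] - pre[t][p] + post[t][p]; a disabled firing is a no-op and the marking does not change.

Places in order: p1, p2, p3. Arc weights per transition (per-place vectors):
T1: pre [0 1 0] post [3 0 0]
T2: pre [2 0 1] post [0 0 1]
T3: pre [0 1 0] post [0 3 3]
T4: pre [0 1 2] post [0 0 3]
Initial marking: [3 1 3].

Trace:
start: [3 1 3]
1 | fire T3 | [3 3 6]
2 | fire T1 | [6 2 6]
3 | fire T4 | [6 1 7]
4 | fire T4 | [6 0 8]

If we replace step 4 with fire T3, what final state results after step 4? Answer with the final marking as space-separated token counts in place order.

(re-executing from step 4 with the substitution; state before step 4: [6 1 7])
4 | fire T3 | [6 3 10]

6 3 10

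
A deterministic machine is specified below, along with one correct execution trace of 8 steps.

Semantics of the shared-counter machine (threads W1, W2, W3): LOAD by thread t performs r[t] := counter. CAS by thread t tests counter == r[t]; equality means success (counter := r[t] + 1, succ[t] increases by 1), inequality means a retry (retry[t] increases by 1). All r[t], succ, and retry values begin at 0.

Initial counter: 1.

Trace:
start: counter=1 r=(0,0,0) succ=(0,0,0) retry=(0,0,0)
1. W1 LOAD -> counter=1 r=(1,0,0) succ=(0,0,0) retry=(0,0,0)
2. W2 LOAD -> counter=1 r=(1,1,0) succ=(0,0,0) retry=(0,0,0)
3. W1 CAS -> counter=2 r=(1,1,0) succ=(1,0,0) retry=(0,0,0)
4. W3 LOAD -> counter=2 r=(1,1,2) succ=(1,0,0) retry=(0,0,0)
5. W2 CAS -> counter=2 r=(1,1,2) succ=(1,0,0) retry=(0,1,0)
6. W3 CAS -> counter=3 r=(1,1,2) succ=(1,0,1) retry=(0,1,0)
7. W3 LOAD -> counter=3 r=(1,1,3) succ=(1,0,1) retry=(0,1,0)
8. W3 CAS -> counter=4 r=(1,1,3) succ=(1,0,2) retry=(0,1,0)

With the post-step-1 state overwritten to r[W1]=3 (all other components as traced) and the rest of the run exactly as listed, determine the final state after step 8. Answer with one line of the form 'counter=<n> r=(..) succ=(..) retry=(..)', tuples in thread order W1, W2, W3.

state after step 1 := counter=1 r=(3,0,0) succ=(0,0,0) retry=(0,0,0)
2. W2 LOAD -> counter=1 r=(3,1,0) succ=(0,0,0) retry=(0,0,0)
3. W1 CAS -> counter=1 r=(3,1,0) succ=(0,0,0) retry=(1,0,0)
4. W3 LOAD -> counter=1 r=(3,1,1) succ=(0,0,0) retry=(1,0,0)
5. W2 CAS -> counter=2 r=(3,1,1) succ=(0,1,0) retry=(1,0,0)
6. W3 CAS -> counter=2 r=(3,1,1) succ=(0,1,0) retry=(1,0,1)
7. W3 LOAD -> counter=2 r=(3,1,2) succ=(0,1,0) retry=(1,0,1)
8. W3 CAS -> counter=3 r=(3,1,2) succ=(0,1,1) retry=(1,0,1)

counter=3 r=(3,1,2) succ=(0,1,1) retry=(1,0,1)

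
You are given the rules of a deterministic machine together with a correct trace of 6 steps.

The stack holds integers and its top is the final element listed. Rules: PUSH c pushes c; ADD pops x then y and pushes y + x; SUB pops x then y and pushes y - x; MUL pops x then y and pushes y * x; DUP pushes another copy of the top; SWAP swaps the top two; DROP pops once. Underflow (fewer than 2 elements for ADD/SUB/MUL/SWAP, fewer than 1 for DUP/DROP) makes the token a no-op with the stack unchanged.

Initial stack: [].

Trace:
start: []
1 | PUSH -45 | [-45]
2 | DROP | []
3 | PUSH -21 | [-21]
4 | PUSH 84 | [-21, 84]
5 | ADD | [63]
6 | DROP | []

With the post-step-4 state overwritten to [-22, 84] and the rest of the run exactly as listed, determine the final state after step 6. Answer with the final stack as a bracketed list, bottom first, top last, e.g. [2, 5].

state after step 4 := [-22, 84]
5 | ADD | [62]
6 | DROP | []

[]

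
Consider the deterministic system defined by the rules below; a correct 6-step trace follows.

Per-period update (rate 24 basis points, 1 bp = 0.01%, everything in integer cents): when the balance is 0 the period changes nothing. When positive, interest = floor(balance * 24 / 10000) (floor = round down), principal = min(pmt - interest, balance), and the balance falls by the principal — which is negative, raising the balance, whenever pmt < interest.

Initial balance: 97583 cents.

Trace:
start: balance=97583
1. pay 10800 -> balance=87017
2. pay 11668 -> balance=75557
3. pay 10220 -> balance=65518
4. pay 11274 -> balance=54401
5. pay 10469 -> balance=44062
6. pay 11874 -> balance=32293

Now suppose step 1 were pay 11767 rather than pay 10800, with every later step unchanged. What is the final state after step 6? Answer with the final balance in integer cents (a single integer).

31315

(re-executing from step 1 with the substitution; state before step 1: balance=97583)
1. pay 11767 -> balance=86050
2. pay 11668 -> balance=74588
3. pay 10220 -> balance=64547
4. pay 11274 -> balance=53427
5. pay 10469 -> balance=43086
6. pay 11874 -> balance=31315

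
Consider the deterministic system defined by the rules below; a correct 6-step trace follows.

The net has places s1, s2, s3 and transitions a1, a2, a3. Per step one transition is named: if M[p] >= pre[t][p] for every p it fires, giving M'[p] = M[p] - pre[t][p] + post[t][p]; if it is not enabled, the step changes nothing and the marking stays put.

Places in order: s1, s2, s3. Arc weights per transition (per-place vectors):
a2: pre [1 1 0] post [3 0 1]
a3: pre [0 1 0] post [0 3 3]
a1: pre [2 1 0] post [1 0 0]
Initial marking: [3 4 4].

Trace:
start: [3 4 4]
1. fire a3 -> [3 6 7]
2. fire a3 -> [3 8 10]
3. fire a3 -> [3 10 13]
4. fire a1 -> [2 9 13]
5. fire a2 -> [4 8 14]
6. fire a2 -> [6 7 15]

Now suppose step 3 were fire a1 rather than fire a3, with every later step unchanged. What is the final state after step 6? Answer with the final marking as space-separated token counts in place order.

(re-executing from step 3 with the substitution; state before step 3: [3 8 10])
3. fire a1 -> [2 7 10]
4. fire a1 -> [1 6 10]
5. fire a2 -> [3 5 11]
6. fire a2 -> [5 4 12]

5 4 12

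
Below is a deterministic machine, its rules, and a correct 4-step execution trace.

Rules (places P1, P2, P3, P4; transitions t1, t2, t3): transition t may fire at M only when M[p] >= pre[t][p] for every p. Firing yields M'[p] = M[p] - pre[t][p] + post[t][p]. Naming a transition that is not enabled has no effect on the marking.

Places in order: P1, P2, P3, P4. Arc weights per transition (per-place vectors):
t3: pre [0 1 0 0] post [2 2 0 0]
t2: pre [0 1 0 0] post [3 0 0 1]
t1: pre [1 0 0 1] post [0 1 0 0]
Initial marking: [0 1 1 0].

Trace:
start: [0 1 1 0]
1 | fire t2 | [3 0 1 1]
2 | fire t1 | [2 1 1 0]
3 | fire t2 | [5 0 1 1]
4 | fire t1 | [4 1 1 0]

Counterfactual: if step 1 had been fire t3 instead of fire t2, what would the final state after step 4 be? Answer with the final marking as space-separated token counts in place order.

(re-executing from step 1 with the substitution; state before step 1: [0 1 1 0])
1 | fire t3 | [2 2 1 0]
2 | fire t1 | [2 2 1 0]
3 | fire t2 | [5 1 1 1]
4 | fire t1 | [4 2 1 0]

4 2 1 0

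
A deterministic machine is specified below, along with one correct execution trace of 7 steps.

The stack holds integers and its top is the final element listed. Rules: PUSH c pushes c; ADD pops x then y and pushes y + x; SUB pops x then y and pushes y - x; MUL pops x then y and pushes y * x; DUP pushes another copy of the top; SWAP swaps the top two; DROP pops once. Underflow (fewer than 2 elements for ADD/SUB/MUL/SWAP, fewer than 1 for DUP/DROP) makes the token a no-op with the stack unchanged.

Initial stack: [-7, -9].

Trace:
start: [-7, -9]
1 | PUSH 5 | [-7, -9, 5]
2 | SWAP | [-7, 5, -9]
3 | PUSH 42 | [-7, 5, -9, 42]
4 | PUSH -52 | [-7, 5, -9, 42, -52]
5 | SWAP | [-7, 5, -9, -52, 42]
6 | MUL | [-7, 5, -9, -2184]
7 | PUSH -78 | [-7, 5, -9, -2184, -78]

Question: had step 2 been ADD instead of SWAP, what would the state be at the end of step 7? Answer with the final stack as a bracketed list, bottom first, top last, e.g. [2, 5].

(re-executing from step 2 with the substitution; state before step 2: [-7, -9, 5])
2 | ADD | [-7, -4]
3 | PUSH 42 | [-7, -4, 42]
4 | PUSH -52 | [-7, -4, 42, -52]
5 | SWAP | [-7, -4, -52, 42]
6 | MUL | [-7, -4, -2184]
7 | PUSH -78 | [-7, -4, -2184, -78]

[-7, -4, -2184, -78]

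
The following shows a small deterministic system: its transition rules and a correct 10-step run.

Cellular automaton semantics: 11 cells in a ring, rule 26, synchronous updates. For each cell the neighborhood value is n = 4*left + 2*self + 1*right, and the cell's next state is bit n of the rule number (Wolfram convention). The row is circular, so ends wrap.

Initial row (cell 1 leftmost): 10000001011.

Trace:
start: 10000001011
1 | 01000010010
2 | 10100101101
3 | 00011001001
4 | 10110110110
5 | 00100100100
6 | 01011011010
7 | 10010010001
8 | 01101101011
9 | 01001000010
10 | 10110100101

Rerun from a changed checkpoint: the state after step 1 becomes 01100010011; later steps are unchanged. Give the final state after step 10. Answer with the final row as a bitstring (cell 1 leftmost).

state after step 1 := 01100010011
2 | 01010101110
3 | 10000001001
4 | 01000010111
5 | 00100100100
6 | 01011011010
7 | 10010010001
8 | 01101101011
9 | 01001000010
10 | 10110100101

10110100101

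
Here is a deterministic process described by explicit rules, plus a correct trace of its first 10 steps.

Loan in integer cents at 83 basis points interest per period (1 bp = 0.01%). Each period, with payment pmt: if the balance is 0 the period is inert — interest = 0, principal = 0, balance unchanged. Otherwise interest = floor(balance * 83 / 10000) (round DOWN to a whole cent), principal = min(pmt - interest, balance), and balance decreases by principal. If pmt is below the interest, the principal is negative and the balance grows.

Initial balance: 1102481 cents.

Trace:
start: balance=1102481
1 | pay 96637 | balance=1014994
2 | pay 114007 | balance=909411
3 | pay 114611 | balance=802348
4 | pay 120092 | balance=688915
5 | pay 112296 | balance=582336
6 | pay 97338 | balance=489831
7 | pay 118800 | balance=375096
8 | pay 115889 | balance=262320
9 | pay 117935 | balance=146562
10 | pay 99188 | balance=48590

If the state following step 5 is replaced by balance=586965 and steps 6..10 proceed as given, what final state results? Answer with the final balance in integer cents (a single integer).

53414

state after step 5 := balance=586965
6 | pay 97338 | balance=494498
7 | pay 118800 | balance=379802
8 | pay 115889 | balance=267065
9 | pay 117935 | balance=151346
10 | pay 99188 | balance=53414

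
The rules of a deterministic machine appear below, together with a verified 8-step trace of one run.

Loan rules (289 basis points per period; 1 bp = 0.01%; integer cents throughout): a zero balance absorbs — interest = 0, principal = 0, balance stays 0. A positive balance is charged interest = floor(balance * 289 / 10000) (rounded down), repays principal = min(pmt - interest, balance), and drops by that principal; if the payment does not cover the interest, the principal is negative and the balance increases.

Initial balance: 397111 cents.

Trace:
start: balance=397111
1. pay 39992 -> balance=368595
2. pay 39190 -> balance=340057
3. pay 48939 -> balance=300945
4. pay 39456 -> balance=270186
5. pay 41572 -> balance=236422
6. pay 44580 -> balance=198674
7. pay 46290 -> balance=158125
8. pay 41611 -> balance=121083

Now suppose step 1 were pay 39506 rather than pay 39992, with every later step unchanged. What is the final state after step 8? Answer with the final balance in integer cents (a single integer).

121677

(re-executing from step 1 with the substitution; state before step 1: balance=397111)
1. pay 39506 -> balance=369081
2. pay 39190 -> balance=340557
3. pay 48939 -> balance=301460
4. pay 39456 -> balance=270716
5. pay 41572 -> balance=236967
6. pay 44580 -> balance=199235
7. pay 46290 -> balance=158702
8. pay 41611 -> balance=121677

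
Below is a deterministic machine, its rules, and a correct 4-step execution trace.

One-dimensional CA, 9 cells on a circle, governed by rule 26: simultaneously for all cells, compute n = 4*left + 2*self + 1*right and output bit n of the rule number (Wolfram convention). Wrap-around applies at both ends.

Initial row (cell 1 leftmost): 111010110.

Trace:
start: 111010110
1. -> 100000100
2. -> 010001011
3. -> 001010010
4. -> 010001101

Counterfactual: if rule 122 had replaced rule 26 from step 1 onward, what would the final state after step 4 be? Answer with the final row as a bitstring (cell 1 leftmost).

(re-executing steps 1..4 under rule 122; state before step 1: 111010110)
1. -> 101101111
2. -> 111111000
3. -> 100001101
4. -> 110011111

110011111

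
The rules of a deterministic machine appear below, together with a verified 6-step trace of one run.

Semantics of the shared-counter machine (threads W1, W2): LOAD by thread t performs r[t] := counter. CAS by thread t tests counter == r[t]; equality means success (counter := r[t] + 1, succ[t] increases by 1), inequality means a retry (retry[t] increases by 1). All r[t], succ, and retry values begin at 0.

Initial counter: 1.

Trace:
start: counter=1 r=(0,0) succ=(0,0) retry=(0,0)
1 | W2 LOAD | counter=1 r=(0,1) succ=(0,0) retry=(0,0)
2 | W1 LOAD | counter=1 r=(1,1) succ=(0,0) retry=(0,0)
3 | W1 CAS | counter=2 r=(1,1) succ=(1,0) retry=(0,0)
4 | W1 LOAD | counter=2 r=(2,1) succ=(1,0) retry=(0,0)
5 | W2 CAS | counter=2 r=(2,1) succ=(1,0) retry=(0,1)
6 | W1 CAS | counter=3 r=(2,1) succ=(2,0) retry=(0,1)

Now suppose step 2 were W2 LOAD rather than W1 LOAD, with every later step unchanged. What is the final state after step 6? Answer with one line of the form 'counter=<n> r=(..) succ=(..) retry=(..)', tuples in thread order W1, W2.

(re-executing from step 2 with the substitution; state before step 2: counter=1 r=(0,1) succ=(0,0) retry=(0,0))
2 | W2 LOAD | counter=1 r=(0,1) succ=(0,0) retry=(0,0)
3 | W1 CAS | counter=1 r=(0,1) succ=(0,0) retry=(1,0)
4 | W1 LOAD | counter=1 r=(1,1) succ=(0,0) retry=(1,0)
5 | W2 CAS | counter=2 r=(1,1) succ=(0,1) retry=(1,0)
6 | W1 CAS | counter=2 r=(1,1) succ=(0,1) retry=(2,0)

counter=2 r=(1,1) succ=(0,1) retry=(2,0)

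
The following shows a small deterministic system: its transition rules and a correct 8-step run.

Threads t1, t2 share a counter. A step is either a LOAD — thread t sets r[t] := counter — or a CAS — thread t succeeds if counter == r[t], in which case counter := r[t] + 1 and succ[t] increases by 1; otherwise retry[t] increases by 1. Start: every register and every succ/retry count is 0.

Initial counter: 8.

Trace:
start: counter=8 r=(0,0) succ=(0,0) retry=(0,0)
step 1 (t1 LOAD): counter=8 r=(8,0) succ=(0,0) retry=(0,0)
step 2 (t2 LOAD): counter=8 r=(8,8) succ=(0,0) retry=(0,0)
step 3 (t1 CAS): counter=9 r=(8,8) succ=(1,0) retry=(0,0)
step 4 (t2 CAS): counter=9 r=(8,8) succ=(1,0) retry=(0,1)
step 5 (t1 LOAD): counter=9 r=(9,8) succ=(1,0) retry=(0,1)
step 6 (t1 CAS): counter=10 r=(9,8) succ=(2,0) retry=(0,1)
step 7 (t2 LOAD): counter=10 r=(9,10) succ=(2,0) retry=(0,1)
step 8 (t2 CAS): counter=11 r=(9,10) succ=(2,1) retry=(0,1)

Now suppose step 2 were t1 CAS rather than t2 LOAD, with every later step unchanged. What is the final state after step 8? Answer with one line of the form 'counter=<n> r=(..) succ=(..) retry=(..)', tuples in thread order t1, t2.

counter=11 r=(9,10) succ=(2,1) retry=(1,1)

(re-executing from step 2 with the substitution; state before step 2: counter=8 r=(8,0) succ=(0,0) retry=(0,0))
step 2 (t1 CAS): counter=9 r=(8,0) succ=(1,0) retry=(0,0)
step 3 (t1 CAS): counter=9 r=(8,0) succ=(1,0) retry=(1,0)
step 4 (t2 CAS): counter=9 r=(8,0) succ=(1,0) retry=(1,1)
step 5 (t1 LOAD): counter=9 r=(9,0) succ=(1,0) retry=(1,1)
step 6 (t1 CAS): counter=10 r=(9,0) succ=(2,0) retry=(1,1)
step 7 (t2 LOAD): counter=10 r=(9,10) succ=(2,0) retry=(1,1)
step 8 (t2 CAS): counter=11 r=(9,10) succ=(2,1) retry=(1,1)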